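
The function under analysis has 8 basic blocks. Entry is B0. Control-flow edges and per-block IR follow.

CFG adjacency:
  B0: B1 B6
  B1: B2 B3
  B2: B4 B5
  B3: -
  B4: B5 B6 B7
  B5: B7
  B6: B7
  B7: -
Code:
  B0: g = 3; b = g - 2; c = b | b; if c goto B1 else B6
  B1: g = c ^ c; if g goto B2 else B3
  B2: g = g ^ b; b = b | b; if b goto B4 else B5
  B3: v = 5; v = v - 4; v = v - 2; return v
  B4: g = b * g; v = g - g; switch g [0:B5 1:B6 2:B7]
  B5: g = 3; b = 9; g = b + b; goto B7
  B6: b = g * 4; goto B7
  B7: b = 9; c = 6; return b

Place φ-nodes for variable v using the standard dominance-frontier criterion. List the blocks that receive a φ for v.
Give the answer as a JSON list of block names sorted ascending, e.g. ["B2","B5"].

Answer: ["B5", "B6", "B7"]

Working:
idom tree: B1←B0 B2←B1 B3←B1 B4←B2 B5←B2 B6←B0 B7←B0
Dom at joins:
  B5: preds {B2,B4}: {B0,B1,B2} ∩ {B0,B1,B2,B4} = {B0,B1,B2}; idom=B2
  B6: preds {B0,B4}: {B0} ∩ {B0,B1,B2,B4} = {B0}; idom=B0
  B7: preds {B4,B5,B6}: {B0,B1,B2,B4} ∩ {B0,B1,B2,B5} ∩ {B0,B6} = {B0}; idom=B0

Frontier:
  join B5 pred B2: · stop@B2
  join B5 pred B4: B4 stop@B2
  join B6 pred B0: · stop@B0
  join B6 pred B4: B4→B2→B1 stop@B0
  join B7 pred B4: B4→B2→B1 stop@B0
  join B7 pred B5: B5→B2→B1 stop@B0
  join B7 pred B6: B6 stop@B0
  B0: DF=∅
  B1: DF={B6,B7}
  B2: DF={B6,B7}
  B3: DF=∅
  B4: DF={B5,B6,B7}
  B5: DF={B7}
  B6: DF={B7}
  B7: DF=∅

φ for v: defs {B3,B4}
  DF⁺ = {B5,B6,B7}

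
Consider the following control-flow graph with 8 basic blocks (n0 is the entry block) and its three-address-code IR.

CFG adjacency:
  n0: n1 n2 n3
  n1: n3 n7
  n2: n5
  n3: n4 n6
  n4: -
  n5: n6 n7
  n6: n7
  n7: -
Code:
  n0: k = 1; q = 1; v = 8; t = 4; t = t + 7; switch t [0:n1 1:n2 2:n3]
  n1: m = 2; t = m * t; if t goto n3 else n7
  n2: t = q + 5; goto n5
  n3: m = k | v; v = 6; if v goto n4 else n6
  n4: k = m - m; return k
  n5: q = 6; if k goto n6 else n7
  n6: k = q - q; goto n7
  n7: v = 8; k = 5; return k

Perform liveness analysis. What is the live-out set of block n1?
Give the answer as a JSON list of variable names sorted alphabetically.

Answer: ["k", "q", "v"]

Derivation:
Per-block:
  n0 def {k,q,t,v} use ∅
  n1 def {m,t} use {t}
  n2 def {t} use {q}
  n3 def {m,v} use {k,v}
  n4 def {k} use {m}
  n5 def {q} use {k}
  n6 def {k} use {q}
  n7 def {k,v} use ∅

Live sets:
  n0: in=∅ out={k,q,t,v}
  n1: in={k,q,t,v} out={k,q,v}
  n2: in={k,q} out={k}
  n3: in={k,q,v} out={m,q}
  n4: in={m} out=∅
  n5: in={k} out={q}
  n6: in={q} out=∅
  n7: in=∅ out=∅

live-out(n1) = ["k", "q", "v"]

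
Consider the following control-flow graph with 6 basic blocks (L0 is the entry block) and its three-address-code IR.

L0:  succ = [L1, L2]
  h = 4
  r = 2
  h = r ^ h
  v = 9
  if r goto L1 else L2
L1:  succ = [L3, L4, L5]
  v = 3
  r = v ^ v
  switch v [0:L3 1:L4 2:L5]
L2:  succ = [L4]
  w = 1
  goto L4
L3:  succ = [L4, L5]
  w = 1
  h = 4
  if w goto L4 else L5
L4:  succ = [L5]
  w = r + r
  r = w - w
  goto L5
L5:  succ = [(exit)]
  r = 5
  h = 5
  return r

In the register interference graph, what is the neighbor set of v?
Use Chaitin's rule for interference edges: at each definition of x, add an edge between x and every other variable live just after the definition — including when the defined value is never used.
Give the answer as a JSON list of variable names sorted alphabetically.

def/use:
  L0 def {h,r,v} use ∅
  L1 def {r,v} use ∅
  L2 def {w} use ∅
  L3 def {h,w} use ∅
  L4 def {r,w} use {r}
  L5 def {h,r} use ∅

Backward fixpoint:
  L0: in=∅ out={r}
  L1: in=∅ out={r}
  L2: in={r} out={r}
  L3: in={r} out={r}
  L4: in={r} out=∅
  L5: in=∅ out=∅

Interference:
  h — {r,w}
  r — {h,v,w}
  v — {r}
  w — {h,r}

N(v) = ["r"]

Answer: ["r"]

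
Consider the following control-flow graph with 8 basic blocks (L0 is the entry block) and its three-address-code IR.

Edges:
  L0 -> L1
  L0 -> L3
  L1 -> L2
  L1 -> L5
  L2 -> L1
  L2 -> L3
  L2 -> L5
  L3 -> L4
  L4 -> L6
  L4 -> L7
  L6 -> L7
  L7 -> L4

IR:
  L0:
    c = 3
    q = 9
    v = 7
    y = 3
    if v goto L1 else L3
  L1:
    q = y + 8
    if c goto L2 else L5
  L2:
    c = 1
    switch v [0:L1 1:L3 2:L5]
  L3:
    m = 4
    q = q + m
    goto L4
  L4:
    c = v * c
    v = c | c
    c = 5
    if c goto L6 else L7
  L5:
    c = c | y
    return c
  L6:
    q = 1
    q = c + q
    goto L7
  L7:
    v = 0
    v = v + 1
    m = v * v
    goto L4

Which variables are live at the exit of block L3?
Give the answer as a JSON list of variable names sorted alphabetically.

Per-block:
  L0: {c,q,v,y} / ∅
  L1: {q} / {c,y}
  L2: {c} / {v}
  L3: {m,q} / {q}
  L4: {c,v} / {c,v}
  L5: {c} / {c,y}
  L6: {q} / {c}
  L7: {m,v} / ∅

Live sets:
  L0: in=∅ out={c,q,v,y}
  L1: in={c,v,y} out={c,q,v,y}
  L2: in={q,v,y} out={c,q,v,y}
  L3: in={c,q,v} out={c,v}
  L4: in={c,v} out={c}
  L5: in={c,y} out=∅
  L6: in={c} out={c}
  L7: in={c} out={c,v}

live-out(L3) = ["c", "v"]

Answer: ["c", "v"]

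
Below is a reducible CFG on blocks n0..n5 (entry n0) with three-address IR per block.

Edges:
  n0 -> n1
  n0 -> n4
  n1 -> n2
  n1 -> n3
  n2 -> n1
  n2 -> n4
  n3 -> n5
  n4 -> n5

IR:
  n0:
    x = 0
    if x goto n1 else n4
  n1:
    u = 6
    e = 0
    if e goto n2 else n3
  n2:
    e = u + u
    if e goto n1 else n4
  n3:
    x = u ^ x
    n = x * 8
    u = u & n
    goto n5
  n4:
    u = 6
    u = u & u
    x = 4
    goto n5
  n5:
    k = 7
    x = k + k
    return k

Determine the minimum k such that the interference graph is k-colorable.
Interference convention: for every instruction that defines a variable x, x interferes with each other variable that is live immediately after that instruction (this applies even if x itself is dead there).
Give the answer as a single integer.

def/use:
  n0: {x} / ∅
  n1: {e,u} / ∅
  n2: {e} / {u}
  n3: {n,u,x} / {u,x}
  n4: {u,x} / ∅
  n5: {k,x} / ∅

Backward fixpoint:
  live n0: ∅→{x}
  live n1: {x}→{u,x}
  live n2: {u,x}→{x}
  live n3: {u,x}→∅
  live n4: ∅→∅
  live n5: ∅→∅

Interfere edges:
  e — {u,x}
  k — {x}
  n — {u}
  u — {e,n,x}
  x — {e,k,u}

Chromatic number:
  clique {e,u,x} ⇒ need ≥ 3
  assign e→r2 k→r0 n→r1 u→r0 x→r1 — no edge inside a register ⇒ χ ≤ 3
  χ = 3

Answer: 3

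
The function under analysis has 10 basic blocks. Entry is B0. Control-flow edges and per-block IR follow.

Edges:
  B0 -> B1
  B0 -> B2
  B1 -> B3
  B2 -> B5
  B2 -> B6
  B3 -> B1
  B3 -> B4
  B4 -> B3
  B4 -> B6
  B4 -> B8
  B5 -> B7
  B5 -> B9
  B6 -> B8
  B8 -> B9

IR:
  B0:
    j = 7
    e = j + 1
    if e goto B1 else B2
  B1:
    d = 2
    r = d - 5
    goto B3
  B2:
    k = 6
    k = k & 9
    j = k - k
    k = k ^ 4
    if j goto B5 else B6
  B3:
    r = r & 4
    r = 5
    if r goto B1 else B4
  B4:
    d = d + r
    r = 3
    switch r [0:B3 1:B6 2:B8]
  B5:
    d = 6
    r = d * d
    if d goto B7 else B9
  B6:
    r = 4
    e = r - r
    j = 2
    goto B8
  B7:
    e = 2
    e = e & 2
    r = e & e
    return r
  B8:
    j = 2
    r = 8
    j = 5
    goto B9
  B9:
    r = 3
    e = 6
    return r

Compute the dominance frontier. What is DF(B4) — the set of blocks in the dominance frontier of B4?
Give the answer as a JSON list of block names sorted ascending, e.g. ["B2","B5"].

Answer: ["B3", "B6", "B8"]

Analysis:
idom tree: B1←B0 B2←B0 B3←B1 B4←B3 B5←B2 B6←B0 B7←B5 B8←B0 B9←B0
Join-block Dom:
  B1: preds {B0,B3}: {B0} ∩ {B0,B1,B3} = {B0}; idom=B0
  B3: preds {B1,B4}: {B0,B1} ∩ {B0,B1,B3,B4} = {B0,B1}; idom=B1
  B6: preds {B2,B4}: {B0,B2} ∩ {B0,B1,B3,B4} = {B0}; idom=B0
  B8: preds {B4,B6}: {B0,B1,B3,B4} ∩ {B0,B6} = {B0}; idom=B0
  B9: preds {B5,B8}: {B0,B2,B5} ∩ {B0,B8} = {B0}; idom=B0

DF derivation:
  join B1 pred B0: · stop@B0
  join B1 pred B3: B3→B1 stop@B0
  join B3 pred B1: · stop@B1
  join B3 pred B4: B4→B3 stop@B1
  join B6 pred B2: B2 stop@B0
  join B6 pred B4: B4→B3→B1 stop@B0
  join B8 pred B4: B4→B3→B1 stop@B0
  join B8 pred B6: B6 stop@B0
  join B9 pred B5: B5→B2 stop@B0
  join B9 pred B8: B8 stop@B0
  DF(B0)=∅
  DF(B1)={B1,B6,B8}
  DF(B2)={B6,B9}
  DF(B3)={B1,B3,B6,B8}
  DF(B4)={B3,B6,B8}
  DF(B5)={B9}
  DF(B6)={B8}
  DF(B7)=∅
  DF(B8)={B9}
  DF(B9)=∅

DF(B4) = ["B3", "B6", "B8"]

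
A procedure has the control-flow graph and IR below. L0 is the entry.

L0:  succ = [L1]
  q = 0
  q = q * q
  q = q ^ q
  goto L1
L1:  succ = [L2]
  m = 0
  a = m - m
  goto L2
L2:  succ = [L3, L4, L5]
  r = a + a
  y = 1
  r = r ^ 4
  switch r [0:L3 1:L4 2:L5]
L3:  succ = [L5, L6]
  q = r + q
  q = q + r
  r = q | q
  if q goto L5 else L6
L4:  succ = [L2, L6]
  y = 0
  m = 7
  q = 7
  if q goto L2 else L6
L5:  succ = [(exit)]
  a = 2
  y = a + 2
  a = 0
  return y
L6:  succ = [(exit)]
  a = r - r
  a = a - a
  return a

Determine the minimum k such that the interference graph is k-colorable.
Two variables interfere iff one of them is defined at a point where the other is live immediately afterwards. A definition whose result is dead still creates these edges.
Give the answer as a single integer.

def/use:
  L0: def={q} ue=∅
  L1: def={a,m} ue=∅
  L2: def={r,y} ue={a}
  L3: def={q,r} ue={q,r}
  L4: def={m,q,y} ue=∅
  L5: def={a,y} ue=∅
  L6: def={a} ue={r}

Liveness:
  L0: in=∅ out={q}
  L1: in={q} out={a,q}
  L2: in={a,q} out={a,q,r}
  L3: in={q,r} out={r}
  L4: in={a,r} out={a,q,r}
  L5: in=∅ out=∅
  L6: in={r} out=∅

Conflict graph:
  a: {m,q,r,y}
  m: {a,q,r}
  q: {a,m,r,y}
  r: {a,m,q,y}
  y: {a,q,r}

Chromatic number:
  {a,m,q,r} pairwise interfere (4-clique) ⇒ χ ≥ 4
  4-colouring: R0={a}  R1={q}  R2={r}  R3={m,y}
  χ = 4

Answer: 4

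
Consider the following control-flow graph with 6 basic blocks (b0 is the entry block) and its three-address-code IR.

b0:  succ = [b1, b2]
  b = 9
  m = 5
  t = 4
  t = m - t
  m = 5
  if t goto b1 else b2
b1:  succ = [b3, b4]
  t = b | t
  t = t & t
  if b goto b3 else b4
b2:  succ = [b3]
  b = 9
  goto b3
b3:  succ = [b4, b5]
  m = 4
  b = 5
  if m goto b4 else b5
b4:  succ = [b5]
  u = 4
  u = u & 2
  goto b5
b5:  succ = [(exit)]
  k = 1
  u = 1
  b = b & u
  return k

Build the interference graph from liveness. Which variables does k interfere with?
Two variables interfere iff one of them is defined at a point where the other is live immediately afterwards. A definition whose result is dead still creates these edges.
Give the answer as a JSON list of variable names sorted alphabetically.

def/use:
  b0 def {b,m,t} use ∅
  b1 def {t} use {b,t}
  b2 def {b} use ∅
  b3 def {b,m} use ∅
  b4 def {u} use ∅
  b5 def {b,k,u} use {b}

Liveness:
  b0: in=∅ out={b,t}
  b1: in={b,t} out={b}
  b2: in=∅ out=∅
  b3: in=∅ out={b}
  b4: in={b} out={b}
  b5: in={b} out=∅

Interfere edges:
  b↔{k,m,t,u}
  k↔{b,u}
  m↔{b,t}
  t↔{b,m}
  u↔{b,k}

N(k) = ["b", "u"]

Answer: ["b", "u"]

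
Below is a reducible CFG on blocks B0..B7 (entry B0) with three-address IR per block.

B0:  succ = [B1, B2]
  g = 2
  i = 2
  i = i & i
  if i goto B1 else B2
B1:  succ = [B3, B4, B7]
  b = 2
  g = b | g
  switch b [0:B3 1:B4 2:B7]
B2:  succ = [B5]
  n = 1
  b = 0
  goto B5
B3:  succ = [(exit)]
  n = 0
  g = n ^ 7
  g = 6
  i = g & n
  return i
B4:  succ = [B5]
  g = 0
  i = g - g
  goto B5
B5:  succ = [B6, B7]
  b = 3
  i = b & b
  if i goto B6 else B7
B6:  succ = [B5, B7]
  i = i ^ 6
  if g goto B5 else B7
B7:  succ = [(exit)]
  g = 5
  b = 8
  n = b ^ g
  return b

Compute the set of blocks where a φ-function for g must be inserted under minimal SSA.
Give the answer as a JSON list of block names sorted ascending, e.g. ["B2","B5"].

idom tree: B1←B0 B2←B0 B3←B1 B4←B1 B5←B0 B6←B5 B7←B0
Join-block Dom:
  B5: preds {B2,B4,B6}: {B0,B2} ∩ {B0,B1,B4} ∩ {B0,B5,B6} = {B0}; idom=B0
  B7: preds {B1,B5,B6}: {B0,B1} ∩ {B0,B5} ∩ {B0,B5,B6} = {B0}; idom=B0

DF derivation:
  B5←B2: walk B2 to B0
  B5←B4: walk B4→B1 to B0
  B5←B6: walk B6→B5 to B0
  B7←B1: walk B1 to B0
  B7←B5: walk B5 to B0
  B7←B6: walk B6→B5 to B0
  DF(B0)=∅
  DF(B1)={B5,B7}
  DF(B2)={B5}
  DF(B3)=∅
  DF(B4)={B5}
  DF(B5)={B5,B7}
  DF(B6)={B5,B7}
  DF(B7)=∅

φ for g: defs {B0,B1,B3,B4,B7}
  DF⁺ = {B5,B7}

Answer: ["B5", "B7"]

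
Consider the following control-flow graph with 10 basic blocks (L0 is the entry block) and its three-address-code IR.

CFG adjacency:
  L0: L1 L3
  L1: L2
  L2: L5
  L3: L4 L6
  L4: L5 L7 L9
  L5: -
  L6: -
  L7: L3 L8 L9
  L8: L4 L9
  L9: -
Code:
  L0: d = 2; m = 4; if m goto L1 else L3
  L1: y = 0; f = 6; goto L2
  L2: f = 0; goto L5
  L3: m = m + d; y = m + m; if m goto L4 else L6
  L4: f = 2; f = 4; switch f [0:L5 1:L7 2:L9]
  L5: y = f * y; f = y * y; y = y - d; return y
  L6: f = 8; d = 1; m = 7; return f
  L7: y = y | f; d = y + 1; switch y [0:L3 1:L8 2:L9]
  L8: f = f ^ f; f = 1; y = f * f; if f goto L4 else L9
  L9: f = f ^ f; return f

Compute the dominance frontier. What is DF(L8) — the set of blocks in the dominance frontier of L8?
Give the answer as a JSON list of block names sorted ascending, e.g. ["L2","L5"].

Answer: ["L4", "L9"]

Derivation:
idom tree: L1←L0 L2←L1 L3←L0 L4←L3 L5←L0 L6←L3 L7←L4 L8←L7 L9←L4
Dom∩ at merges:
  L3: preds {L0,L7}: {L0} ∩ {L0,L3,L4,L7} = {L0}; idom=L0
  L4: preds {L3,L8}: {L0,L3} ∩ {L0,L3,L4,L7,L8} = {L0,L3}; idom=L3
  L5: preds {L2,L4}: {L0,L1,L2} ∩ {L0,L3,L4} = {L0}; idom=L0
  L9: preds {L4,L7,L8}: {L0,L3,L4} ∩ {L0,L3,L4,L7} ∩ {L0,L3,L4,L7,L8} = {L0,L3,L4}; idom=L4

DF derivation:
  L3←L0: walk · to L0
  L3←L7: walk L7→L4→L3 to L0
  L4←L3: walk · to L3
  L4←L8: walk L8→L7→L4 to L3
  L5←L2: walk L2→L1 to L0
  L5←L4: walk L4→L3 to L0
  L9←L4: walk · to L4
  L9←L7: walk L7 to L4
  L9←L8: walk L8→L7 to L4
  L0: DF=∅
  L1: DF={L5}
  L2: DF={L5}
  L3: DF={L3,L5}
  L4: DF={L3,L4,L5}
  L5: DF=∅
  L6: DF=∅
  L7: DF={L3,L4,L9}
  L8: DF={L4,L9}
  L9: DF=∅

DF(L8) = ["L4", "L9"]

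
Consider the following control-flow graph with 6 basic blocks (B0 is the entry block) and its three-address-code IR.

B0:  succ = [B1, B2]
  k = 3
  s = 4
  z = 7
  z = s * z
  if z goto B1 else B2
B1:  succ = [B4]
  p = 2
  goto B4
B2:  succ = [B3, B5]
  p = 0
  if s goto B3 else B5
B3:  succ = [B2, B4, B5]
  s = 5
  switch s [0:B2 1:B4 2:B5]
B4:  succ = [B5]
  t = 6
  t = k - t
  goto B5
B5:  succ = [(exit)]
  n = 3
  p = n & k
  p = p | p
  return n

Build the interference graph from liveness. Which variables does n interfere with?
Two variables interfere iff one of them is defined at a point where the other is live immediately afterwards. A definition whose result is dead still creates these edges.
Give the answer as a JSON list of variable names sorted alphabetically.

Answer: ["k", "p"]

Analysis:
Block summaries:
  B0: def={k,s,z} ue=∅
  B1: def={p} ue=∅
  B2: def={p} ue={s}
  B3: def={s} ue=∅
  B4: def={t} ue={k}
  B5: def={n,p} ue={k}

Backward fixpoint:
  B0: in=∅ out={k,s}
  B1: in={k} out={k}
  B2: in={k,s} out={k}
  B3: in={k} out={k,s}
  B4: in={k} out={k}
  B5: in={k} out=∅

Interfere edges:
  k↔{n,p,s,t,z}
  n↔{k,p}
  p↔{k,n,s}
  s↔{k,p,z}
  t↔{k}
  z↔{k,s}

N(n) = ["k", "p"]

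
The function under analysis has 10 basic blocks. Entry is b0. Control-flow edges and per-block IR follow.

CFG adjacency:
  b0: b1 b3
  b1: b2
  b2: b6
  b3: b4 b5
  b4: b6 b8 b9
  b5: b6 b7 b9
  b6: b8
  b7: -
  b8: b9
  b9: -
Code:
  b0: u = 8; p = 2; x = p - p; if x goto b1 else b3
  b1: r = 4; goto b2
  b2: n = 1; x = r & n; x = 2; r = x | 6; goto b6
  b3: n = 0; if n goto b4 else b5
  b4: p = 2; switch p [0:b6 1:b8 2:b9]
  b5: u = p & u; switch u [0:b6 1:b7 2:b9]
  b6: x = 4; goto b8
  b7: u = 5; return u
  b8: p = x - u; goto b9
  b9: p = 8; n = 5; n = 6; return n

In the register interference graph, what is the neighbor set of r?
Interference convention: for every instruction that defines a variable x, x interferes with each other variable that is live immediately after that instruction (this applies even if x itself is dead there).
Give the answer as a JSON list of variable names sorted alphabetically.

def/use:
  b0: def={p,u,x} ue=∅
  b1: def={r} ue=∅
  b2: def={n,r,x} ue={r}
  b3: def={n} ue=∅
  b4: def={p} ue=∅
  b5: def={u} ue={p,u}
  b6: def={x} ue=∅
  b7: def={u} ue=∅
  b8: def={p} ue={u,x}
  b9: def={n,p} ue=∅

Live sets:
  live b0: ∅→{p,u,x}
  live b1: {u}→{r,u}
  live b2: {r,u}→{u}
  live b3: {p,u,x}→{p,u,x}
  live b4: {u,x}→{u,x}
  live b5: {p,u}→{u}
  live b6: {u}→{u,x}
  live b7: ∅→∅
  live b8: {u,x}→∅
  live b9: ∅→∅

Interfere edges:
  n — {p,r,u,x}
  p — {n,u,x}
  r — {n,u}
  u — {n,p,r,x}
  x — {n,p,u}

N(r) = ["n", "u"]

Answer: ["n", "u"]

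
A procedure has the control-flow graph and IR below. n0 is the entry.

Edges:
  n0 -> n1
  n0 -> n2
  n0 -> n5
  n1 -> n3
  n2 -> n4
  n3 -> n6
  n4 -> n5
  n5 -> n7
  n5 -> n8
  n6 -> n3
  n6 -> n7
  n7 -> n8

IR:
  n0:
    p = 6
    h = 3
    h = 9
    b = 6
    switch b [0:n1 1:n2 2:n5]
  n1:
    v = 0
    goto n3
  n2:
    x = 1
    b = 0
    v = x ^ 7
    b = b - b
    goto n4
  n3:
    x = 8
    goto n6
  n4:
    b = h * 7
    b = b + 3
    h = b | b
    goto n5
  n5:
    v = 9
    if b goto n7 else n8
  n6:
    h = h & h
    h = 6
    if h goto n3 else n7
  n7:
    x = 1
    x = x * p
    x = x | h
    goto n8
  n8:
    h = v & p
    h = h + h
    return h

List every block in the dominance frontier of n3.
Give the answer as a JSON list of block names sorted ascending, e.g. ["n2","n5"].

idom tree: n1←n0 n2←n0 n3←n1 n4←n2 n5←n0 n6←n3 n7←n0 n8←n0
Join-block Dom:
  n3: preds {n1,n6}: {n0,n1} ∩ {n0,n1,n3,n6} = {n0,n1}; idom=n1
  n5: preds {n0,n4}: {n0} ∩ {n0,n2,n4} = {n0}; idom=n0
  n7: preds {n5,n6}: {n0,n5} ∩ {n0,n1,n3,n6} = {n0}; idom=n0
  n8: preds {n5,n7}: {n0,n5} ∩ {n0,n7} = {n0}; idom=n0

Frontier:
  n3←n1: walk · to n1
  n3←n6: walk n6→n3 to n1
  n5←n0: walk · to n0
  n5←n4: walk n4→n2 to n0
  n7←n5: walk n5 to n0
  n7←n6: walk n6→n3→n1 to n0
  n8←n5: walk n5 to n0
  n8←n7: walk n7 to n0
  n0: DF=∅
  n1: DF={n7}
  n2: DF={n5}
  n3: DF={n3,n7}
  n4: DF={n5}
  n5: DF={n7,n8}
  n6: DF={n3,n7}
  n7: DF={n8}
  n8: DF=∅

DF(n3) = ["n3", "n7"]

Answer: ["n3", "n7"]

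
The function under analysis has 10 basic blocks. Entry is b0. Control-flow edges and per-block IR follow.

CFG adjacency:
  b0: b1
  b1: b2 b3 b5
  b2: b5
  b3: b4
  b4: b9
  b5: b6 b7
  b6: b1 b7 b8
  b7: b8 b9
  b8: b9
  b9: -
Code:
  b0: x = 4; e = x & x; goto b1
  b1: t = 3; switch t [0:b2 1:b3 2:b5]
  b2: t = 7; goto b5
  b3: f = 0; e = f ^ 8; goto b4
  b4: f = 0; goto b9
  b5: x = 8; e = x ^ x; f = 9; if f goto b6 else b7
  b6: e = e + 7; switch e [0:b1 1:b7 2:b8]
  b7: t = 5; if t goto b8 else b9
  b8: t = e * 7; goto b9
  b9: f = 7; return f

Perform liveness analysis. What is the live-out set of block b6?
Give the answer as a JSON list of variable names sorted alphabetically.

Answer: ["e"]

Working:
Block summaries:
  b0: {e,x} / ∅
  b1: {t} / ∅
  b2: {t} / ∅
  b3: {e,f} / ∅
  b4: {f} / ∅
  b5: {e,f,x} / ∅
  b6: {e} / {e}
  b7: {t} / ∅
  b8: {t} / {e}
  b9: {f} / ∅

Liveness:
  b0 li=∅ lo=∅
  b1 li=∅ lo=∅
  b2 li=∅ lo=∅
  b3 li=∅ lo=∅
  b4 li=∅ lo=∅
  b5 li=∅ lo={e}
  b6 li={e} lo={e}
  b7 li={e} lo={e}
  b8 li={e} lo=∅
  b9 li=∅ lo=∅

live-out(b6) = ["e"]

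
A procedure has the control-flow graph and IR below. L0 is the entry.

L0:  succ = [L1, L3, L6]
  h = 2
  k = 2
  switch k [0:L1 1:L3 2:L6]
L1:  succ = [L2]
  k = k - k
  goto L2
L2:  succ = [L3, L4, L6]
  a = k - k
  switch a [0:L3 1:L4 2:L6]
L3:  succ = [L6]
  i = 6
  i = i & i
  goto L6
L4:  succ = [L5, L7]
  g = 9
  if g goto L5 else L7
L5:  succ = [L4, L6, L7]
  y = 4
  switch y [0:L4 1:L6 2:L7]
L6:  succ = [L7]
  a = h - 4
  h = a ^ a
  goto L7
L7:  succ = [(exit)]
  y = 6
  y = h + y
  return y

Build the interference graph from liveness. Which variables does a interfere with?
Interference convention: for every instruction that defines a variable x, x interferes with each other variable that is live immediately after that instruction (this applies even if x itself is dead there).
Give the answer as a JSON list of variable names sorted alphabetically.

Block summaries:
  L0: def={h,k} ue=∅
  L1: def={k} ue={k}
  L2: def={a} ue={k}
  L3: def={i} ue=∅
  L4: def={g} ue=∅
  L5: def={y} ue=∅
  L6: def={a,h} ue={h}
  L7: def={y} ue={h}

Liveness:
  L0: in=∅ out={h,k}
  L1: in={h,k} out={h,k}
  L2: in={h,k} out={h}
  L3: in={h} out={h}
  L4: in={h} out={h}
  L5: in={h} out={h}
  L6: in={h} out={h}
  L7: in={h} out=∅

Interference:
  a — {h}
  g — {h}
  h — {a,g,i,k,y}
  i — {h}
  k — {h}
  y — {h}

N(a) = ["h"]

Answer: ["h"]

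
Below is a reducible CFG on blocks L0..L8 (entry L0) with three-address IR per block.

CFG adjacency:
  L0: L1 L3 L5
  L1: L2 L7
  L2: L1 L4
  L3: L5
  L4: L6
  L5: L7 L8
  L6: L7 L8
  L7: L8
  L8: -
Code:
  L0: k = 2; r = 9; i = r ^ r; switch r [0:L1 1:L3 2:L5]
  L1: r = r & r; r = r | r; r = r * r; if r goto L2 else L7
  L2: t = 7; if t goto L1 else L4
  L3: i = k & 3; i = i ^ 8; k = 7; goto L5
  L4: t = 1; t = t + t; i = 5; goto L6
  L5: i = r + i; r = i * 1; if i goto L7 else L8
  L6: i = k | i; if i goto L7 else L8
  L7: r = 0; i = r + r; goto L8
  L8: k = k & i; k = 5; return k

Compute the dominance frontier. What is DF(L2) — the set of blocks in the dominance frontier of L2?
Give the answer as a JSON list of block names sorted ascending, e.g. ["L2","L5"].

idom tree: L1←L0 L2←L1 L3←L0 L4←L2 L5←L0 L6←L4 L7←L0 L8←L0
Join-block Dom:
  L1: preds {L0,L2}: {L0} ∩ {L0,L1,L2} = {L0}; idom=L0
  L5: preds {L0,L3}: {L0} ∩ {L0,L3} = {L0}; idom=L0
  L7: preds {L1,L5,L6}: {L0,L1} ∩ {L0,L5} ∩ {L0,L1,L2,L4,L6} = {L0}; idom=L0
  L8: preds {L5,L6,L7}: {L0,L5} ∩ {L0,L1,L2,L4,L6} ∩ {L0,L7} = {L0}; idom=L0

Frontier:
  L1←L0: walk · to L0
  L1←L2: walk L2→L1 to L0
  L5←L0: walk · to L0
  L5←L3: walk L3 to L0
  L7←L1: walk L1 to L0
  L7←L5: walk L5 to L0
  L7←L6: walk L6→L4→L2→L1 to L0
  L8←L5: walk L5 to L0
  L8←L6: walk L6→L4→L2→L1 to L0
  L8←L7: walk L7 to L0
  DF(L0)=∅
  DF(L1)={L1,L7,L8}
  DF(L2)={L1,L7,L8}
  DF(L3)={L5}
  DF(L4)={L7,L8}
  DF(L5)={L7,L8}
  DF(L6)={L7,L8}
  DF(L7)={L8}
  DF(L8)=∅

DF(L2) = ["L1", "L7", "L8"]

Answer: ["L1", "L7", "L8"]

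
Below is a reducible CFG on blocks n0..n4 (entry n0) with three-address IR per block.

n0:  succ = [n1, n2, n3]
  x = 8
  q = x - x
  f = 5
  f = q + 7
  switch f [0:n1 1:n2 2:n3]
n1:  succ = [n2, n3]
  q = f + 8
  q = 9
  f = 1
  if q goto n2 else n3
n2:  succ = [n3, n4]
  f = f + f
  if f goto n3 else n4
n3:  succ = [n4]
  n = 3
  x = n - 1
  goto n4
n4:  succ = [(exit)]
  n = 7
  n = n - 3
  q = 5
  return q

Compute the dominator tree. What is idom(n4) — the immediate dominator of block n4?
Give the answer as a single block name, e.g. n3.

Answer: n0

Derivation:
idom tree: n1←n0 n2←n0 n3←n0 n4←n0
Join-block Dom:
  n2: preds {n0,n1}: {n0} ∩ {n0,n1} = {n0}; idom=n0
  n3: preds {n0,n1,n2}: {n0} ∩ {n0,n1} ∩ {n0,n2} = {n0}; idom=n0
  n4: preds {n2,n3}: {n0,n2} ∩ {n0,n3} = {n0}; idom=n0

idom(n4) = n0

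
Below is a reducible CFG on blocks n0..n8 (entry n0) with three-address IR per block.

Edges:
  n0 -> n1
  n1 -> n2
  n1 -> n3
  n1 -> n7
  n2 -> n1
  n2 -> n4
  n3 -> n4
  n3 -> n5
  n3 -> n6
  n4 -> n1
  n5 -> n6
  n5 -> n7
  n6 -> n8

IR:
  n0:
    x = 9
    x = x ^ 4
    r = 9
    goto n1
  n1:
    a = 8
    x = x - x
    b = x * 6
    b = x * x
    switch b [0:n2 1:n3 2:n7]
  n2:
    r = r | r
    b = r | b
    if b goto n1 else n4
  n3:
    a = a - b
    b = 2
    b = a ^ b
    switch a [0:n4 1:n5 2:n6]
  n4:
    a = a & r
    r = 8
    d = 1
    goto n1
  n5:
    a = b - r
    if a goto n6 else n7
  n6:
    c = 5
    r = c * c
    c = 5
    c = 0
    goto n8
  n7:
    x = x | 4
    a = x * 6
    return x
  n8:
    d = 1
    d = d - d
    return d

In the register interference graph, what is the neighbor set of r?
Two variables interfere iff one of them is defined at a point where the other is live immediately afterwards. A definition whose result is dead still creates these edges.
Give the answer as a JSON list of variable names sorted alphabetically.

def/use:
  n0: {r,x} / ∅
  n1: {a,b,x} / {x}
  n2: {b,r} / {b,r}
  n3: {a,b} / {a,b}
  n4: {a,d,r} / {a,r}
  n5: {a} / {b,r}
  n6: {c,r} / ∅
  n7: {a,x} / {x}
  n8: {d} / ∅

Backward fixpoint:
  n0 li=∅ lo={r,x}
  n1 li={r,x} lo={a,b,r,x}
  n2 li={a,b,r,x} lo={a,r,x}
  n3 li={a,b,r,x} lo={a,b,r,x}
  n4 li={a,r,x} lo={r,x}
  n5 li={b,r,x} lo={x}
  n6 li=∅ lo=∅
  n7 li={x} lo=∅
  n8 li=∅ lo=∅

Conflict graph:
  a: {b,r,x}
  b: {a,r,x}
  c: ∅
  d: {r,x}
  r: {a,b,d,x}
  x: {a,b,d,r}

N(r) = ["a", "b", "d", "x"]

Answer: ["a", "b", "d", "x"]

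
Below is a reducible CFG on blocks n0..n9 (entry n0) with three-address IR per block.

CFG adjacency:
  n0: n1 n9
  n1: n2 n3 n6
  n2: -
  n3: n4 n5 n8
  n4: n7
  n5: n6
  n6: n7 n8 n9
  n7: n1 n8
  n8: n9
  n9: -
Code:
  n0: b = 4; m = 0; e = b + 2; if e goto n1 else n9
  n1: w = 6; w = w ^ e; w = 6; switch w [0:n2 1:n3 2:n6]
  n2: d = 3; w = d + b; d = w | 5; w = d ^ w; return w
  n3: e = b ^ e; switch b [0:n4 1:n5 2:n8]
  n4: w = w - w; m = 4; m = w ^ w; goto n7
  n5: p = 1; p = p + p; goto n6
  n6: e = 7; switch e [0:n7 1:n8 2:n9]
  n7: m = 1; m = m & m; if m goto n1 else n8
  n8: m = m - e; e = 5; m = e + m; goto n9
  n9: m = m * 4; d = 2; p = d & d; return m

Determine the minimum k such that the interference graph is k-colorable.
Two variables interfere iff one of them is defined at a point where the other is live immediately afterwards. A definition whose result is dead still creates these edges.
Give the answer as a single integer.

Per-block:
  n0 def {b,e,m} use ∅
  n1 def {w} use {e}
  n2 def {d,w} use {b}
  n3 def {e} use {b,e}
  n4 def {m,w} use {w}
  n5 def {p} use ∅
  n6 def {e} use ∅
  n7 def {m} use ∅
  n8 def {e,m} use {e,m}
  n9 def {d,m,p} use {m}

Backward fixpoint:
  n0: in=∅ out={b,e,m}
  n1: in={b,e,m} out={b,e,m,w}
  n2: in={b} out=∅
  n3: in={b,e,m,w} out={b,e,m,w}
  n4: in={b,e,w} out={b,e}
  n5: in={b,m} out={b,m}
  n6: in={b,m} out={b,e,m}
  n7: in={b,e} out={b,e,m}
  n8: in={e,m} out={m}
  n9: in={m} out=∅

Interfere edges:
  b↔{d,e,m,p,w}
  d↔{b,m,w}
  e↔{b,m,w}
  m↔{b,d,e,p,w}
  p↔{b,m}
  w↔{b,d,e,m}

Registers:
  lower bound: {b,d,m,w} mutually conflict ⇒ χ ≥ 4
  assign b→r0 d→r3 e→r3 m→r1 p→r2 w→r2 — no edge inside a register ⇒ χ ≤ 4
  χ = 4

Answer: 4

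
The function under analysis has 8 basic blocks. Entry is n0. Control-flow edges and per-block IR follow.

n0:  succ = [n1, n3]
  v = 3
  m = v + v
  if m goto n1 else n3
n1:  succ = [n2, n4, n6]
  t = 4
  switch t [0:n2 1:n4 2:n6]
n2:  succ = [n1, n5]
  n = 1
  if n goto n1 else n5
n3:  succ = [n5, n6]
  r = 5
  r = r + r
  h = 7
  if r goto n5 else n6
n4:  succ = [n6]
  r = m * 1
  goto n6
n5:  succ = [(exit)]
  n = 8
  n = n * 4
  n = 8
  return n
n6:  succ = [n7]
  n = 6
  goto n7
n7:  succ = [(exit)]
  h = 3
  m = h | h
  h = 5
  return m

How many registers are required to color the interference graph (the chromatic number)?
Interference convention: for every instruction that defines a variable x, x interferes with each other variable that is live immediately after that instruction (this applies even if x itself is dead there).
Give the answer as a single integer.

Answer: 2

Derivation:
Block summaries:
  n0 def {m,v} use ∅
  n1 def {t} use ∅
  n2 def {n} use ∅
  n3 def {h,r} use ∅
  n4 def {r} use {m}
  n5 def {n} use ∅
  n6 def {n} use ∅
  n7 def {h,m} use ∅

Backward fixpoint:
  live n0: ∅→{m}
  live n1: {m}→{m}
  live n2: {m}→{m}
  live n3: ∅→∅
  live n4: {m}→∅
  live n5: ∅→∅
  live n6: ∅→∅
  live n7: ∅→∅

Conflict graph:
  h↔{m,r}
  m↔{h,n,t}
  n↔{m}
  r↔{h}
  t↔{m}
  v↔∅

Registers:
  {h,m} pairwise interfere (2-clique) ⇒ χ ≥ 2
  assign h→r1 m→r0 n→r1 r→r0 t→r1 v→r0 — no edge inside a register ⇒ χ ≤ 2
  χ = 2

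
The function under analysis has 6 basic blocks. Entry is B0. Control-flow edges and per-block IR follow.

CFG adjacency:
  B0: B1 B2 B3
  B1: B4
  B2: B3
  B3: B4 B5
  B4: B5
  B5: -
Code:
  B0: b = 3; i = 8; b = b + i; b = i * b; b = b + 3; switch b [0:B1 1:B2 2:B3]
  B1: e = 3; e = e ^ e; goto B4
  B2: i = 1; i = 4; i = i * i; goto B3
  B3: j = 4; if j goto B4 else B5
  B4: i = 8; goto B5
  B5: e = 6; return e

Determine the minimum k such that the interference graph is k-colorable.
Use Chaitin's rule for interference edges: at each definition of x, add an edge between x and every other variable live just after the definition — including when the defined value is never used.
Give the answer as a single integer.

def/use:
  B0 def {b,i} use ∅
  B1 def {e} use ∅
  B2 def {i} use ∅
  B3 def {j} use ∅
  B4 def {i} use ∅
  B5 def {e} use ∅

Backward fixpoint:
  live B0: ∅→∅
  live B1: ∅→∅
  live B2: ∅→∅
  live B3: ∅→∅
  live B4: ∅→∅
  live B5: ∅→∅

Interfere edges:
  b↔{i}
  e↔∅
  i↔{b}
  j↔∅

Colouring:
  clique {b,i} ⇒ need ≥ 2
  2-colouring: r0={b,e,j}  r1={i}
  χ = 2

Answer: 2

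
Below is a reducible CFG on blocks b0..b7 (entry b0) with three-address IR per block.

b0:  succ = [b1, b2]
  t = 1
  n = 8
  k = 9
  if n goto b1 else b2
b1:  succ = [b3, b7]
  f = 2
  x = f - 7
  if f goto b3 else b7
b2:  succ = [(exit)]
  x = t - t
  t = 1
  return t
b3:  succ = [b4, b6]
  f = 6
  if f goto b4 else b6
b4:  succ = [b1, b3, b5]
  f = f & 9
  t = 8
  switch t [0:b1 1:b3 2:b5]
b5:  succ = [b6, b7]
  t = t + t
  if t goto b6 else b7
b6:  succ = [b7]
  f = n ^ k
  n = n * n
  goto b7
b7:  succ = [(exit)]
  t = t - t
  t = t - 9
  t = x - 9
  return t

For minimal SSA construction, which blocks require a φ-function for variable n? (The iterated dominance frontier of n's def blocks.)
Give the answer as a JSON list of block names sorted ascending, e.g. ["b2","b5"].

idom tree: b1←b0 b2←b0 b3←b1 b4←b3 b5←b4 b6←b3 b7←b1
Join-block Dom:
  b1: preds {b0,b4}: {b0} ∩ {b0,b1,b3,b4} = {b0}; idom=b0
  b3: preds {b1,b4}: {b0,b1} ∩ {b0,b1,b3,b4} = {b0,b1}; idom=b1
  b6: preds {b3,b5}: {b0,b1,b3} ∩ {b0,b1,b3,b4,b5} = {b0,b1,b3}; idom=b3
  b7: preds {b1,b5,b6}: {b0,b1} ∩ {b0,b1,b3,b4,b5} ∩ {b0,b1,b3,b6} = {b0,b1}; idom=b1

DF derivation:
  b1←b0: walk · to b0
  b1←b4: walk b4→b3→b1 to b0
  b3←b1: walk · to b1
  b3←b4: walk b4→b3 to b1
  b6←b3: walk · to b3
  b6←b5: walk b5→b4 to b3
  b7←b1: walk · to b1
  b7←b5: walk b5→b4→b3 to b1
  b7←b6: walk b6→b3 to b1
  b0: DF=∅
  b1: DF={b1}
  b2: DF=∅
  b3: DF={b1,b3,b7}
  b4: DF={b1,b3,b6,b7}
  b5: DF={b6,b7}
  b6: DF={b7}
  b7: DF=∅

φ for n: defs {b0,b6}
  DF⁺ = {b7}

Answer: ["b7"]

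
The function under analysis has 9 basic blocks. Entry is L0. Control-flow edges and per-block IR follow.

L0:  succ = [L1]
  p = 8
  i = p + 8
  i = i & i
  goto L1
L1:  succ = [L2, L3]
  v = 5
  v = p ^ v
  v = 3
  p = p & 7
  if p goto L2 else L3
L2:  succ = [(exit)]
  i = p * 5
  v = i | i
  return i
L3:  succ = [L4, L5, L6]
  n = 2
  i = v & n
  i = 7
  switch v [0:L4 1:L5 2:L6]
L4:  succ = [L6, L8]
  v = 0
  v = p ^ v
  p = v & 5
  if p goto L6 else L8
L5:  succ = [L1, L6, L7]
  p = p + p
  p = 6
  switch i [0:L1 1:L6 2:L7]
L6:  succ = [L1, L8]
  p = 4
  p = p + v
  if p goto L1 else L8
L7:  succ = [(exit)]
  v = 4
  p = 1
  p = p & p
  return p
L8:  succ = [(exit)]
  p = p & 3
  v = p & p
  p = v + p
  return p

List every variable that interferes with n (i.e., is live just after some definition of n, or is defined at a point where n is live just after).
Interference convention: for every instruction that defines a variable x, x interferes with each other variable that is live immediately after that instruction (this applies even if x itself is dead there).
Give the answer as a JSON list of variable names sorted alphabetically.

Block summaries:
  L0 def {i,p} use ∅
  L1 def {p,v} use {p}
  L2 def {i,v} use {p}
  L3 def {i,n} use {v}
  L4 def {p,v} use {p}
  L5 def {p} use {i,p}
  L6 def {p} use {v}
  L7 def {p,v} use ∅
  L8 def {p,v} use {p}

Liveness:
  L0 li=∅ lo={p}
  L1 li={p} lo={p,v}
  L2 li={p} lo=∅
  L3 li={p,v} lo={i,p,v}
  L4 li={p} lo={p,v}
  L5 li={i,p,v} lo={p,v}
  L6 li={v} lo={p}
  L7 li=∅ lo=∅
  L8 li={p} lo=∅

Interference:
  i: {p,v}
  n: {p,v}
  p: {i,n,v}
  v: {i,n,p}

N(n) = ["p", "v"]

Answer: ["p", "v"]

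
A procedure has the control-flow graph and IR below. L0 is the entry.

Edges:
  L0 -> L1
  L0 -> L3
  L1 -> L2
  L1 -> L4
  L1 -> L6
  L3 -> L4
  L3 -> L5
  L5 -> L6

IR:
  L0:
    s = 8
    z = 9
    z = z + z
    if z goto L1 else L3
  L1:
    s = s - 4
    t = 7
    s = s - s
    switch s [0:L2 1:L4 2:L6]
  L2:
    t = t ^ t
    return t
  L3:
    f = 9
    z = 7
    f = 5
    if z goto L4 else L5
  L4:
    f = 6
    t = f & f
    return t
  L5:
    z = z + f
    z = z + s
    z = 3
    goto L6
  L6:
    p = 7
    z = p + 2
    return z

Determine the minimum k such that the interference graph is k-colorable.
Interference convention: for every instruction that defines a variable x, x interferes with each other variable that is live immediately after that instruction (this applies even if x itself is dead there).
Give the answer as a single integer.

Answer: 3

Working:
Per-block:
  L0: def={s,z} ue=∅
  L1: def={s,t} ue={s}
  L2: def={t} ue={t}
  L3: def={f,z} ue=∅
  L4: def={f,t} ue=∅
  L5: def={z} ue={f,s,z}
  L6: def={p,z} ue=∅

Live sets:
  L0: in=∅ out={s}
  L1: in={s} out={t}
  L2: in={t} out=∅
  L3: in={s} out={f,s,z}
  L4: in=∅ out=∅
  L5: in={f,s,z} out=∅
  L6: in=∅ out=∅

Interference:
  f↔{s,z}
  p↔∅
  s↔{f,t,z}
  t↔{s}
  z↔{f,s}

Colouring:
  lower bound: {f,s,z} mutually conflict ⇒ χ ≥ 3
  assign f→r1 p→r0 s→r0 t→r1 z→r2 — no edge inside a register ⇒ χ ≤ 3
  χ = 3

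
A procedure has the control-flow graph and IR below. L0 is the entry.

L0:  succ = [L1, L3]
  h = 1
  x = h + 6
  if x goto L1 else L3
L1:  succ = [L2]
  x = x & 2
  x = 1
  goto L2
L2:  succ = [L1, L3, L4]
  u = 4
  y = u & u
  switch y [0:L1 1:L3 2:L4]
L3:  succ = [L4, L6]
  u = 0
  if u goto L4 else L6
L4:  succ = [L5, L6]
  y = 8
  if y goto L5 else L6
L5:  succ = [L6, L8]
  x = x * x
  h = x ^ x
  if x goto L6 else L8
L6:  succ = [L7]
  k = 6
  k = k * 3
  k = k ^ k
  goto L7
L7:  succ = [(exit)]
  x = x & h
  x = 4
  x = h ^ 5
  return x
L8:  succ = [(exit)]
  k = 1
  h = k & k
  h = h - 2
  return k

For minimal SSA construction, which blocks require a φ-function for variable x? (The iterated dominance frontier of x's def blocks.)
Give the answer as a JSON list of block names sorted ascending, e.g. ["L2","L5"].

Answer: ["L1", "L3", "L4", "L6"]

Working:
idom tree: L1←L0 L2←L1 L3←L0 L4←L0 L5←L4 L6←L0 L7←L6 L8←L5
Dom at joins:
  L1: preds {L0,L2}: {L0} ∩ {L0,L1,L2} = {L0}; idom=L0
  L3: preds {L0,L2}: {L0} ∩ {L0,L1,L2} = {L0}; idom=L0
  L4: preds {L2,L3}: {L0,L1,L2} ∩ {L0,L3} = {L0}; idom=L0
  L6: preds {L3,L4,L5}: {L0,L3} ∩ {L0,L4} ∩ {L0,L4,L5} = {L0}; idom=L0

DF derivation:
  join L1 pred L0: · stop@L0
  join L1 pred L2: L2→L1 stop@L0
  join L3 pred L0: · stop@L0
  join L3 pred L2: L2→L1 stop@L0
  join L4 pred L2: L2→L1 stop@L0
  join L4 pred L3: L3 stop@L0
  join L6 pred L3: L3 stop@L0
  join L6 pred L4: L4 stop@L0
  join L6 pred L5: L5→L4 stop@L0
  L0: DF=∅
  L1: DF={L1,L3,L4}
  L2: DF={L1,L3,L4}
  L3: DF={L4,L6}
  L4: DF={L6}
  L5: DF={L6}
  L6: DF=∅
  L7: DF=∅
  L8: DF=∅

φ for x: defs {L0,L1,L5,L7}
  DF⁺ = {L1,L3,L4,L6}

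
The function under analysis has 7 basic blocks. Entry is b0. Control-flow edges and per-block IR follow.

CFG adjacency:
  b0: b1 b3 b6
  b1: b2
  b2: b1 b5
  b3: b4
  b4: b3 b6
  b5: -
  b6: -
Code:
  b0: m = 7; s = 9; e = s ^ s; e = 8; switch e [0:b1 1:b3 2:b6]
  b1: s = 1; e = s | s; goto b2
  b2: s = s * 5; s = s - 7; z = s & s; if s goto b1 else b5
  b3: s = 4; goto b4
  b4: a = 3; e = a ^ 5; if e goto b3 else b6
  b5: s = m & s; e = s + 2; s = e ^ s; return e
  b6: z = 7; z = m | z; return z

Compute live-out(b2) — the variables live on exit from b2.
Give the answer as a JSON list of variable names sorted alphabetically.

Block summaries:
  b0 def {e,m,s} use ∅
  b1 def {e,s} use ∅
  b2 def {s,z} use {s}
  b3 def {s} use ∅
  b4 def {a,e} use ∅
  b5 def {e,s} use {m,s}
  b6 def {z} use {m}

Backward fixpoint:
  b0: in=∅ out={m}
  b1: in={m} out={m,s}
  b2: in={m,s} out={m,s}
  b3: in={m} out={m}
  b4: in={m} out={m}
  b5: in={m,s} out=∅
  b6: in={m} out=∅

live-out(b2) = ["m", "s"]

Answer: ["m", "s"]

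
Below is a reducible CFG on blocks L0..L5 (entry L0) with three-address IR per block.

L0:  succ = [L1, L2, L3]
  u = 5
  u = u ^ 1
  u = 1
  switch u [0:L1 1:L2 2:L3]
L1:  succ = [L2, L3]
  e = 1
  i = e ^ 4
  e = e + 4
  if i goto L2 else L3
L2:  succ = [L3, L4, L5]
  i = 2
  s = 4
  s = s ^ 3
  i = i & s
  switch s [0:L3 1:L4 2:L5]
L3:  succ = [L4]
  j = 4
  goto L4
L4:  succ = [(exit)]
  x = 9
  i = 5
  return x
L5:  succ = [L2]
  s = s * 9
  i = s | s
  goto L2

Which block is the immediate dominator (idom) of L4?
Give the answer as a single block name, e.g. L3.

Answer: L0

Analysis:
idom tree: L1←L0 L2←L0 L3←L0 L4←L0 L5←L2
Dom∩ at merges:
  L2: preds {L0,L1,L5}: {L0} ∩ {L0,L1} ∩ {L0,L2,L5} = {L0}; idom=L0
  L3: preds {L0,L1,L2}: {L0} ∩ {L0,L1} ∩ {L0,L2} = {L0}; idom=L0
  L4: preds {L2,L3}: {L0,L2} ∩ {L0,L3} = {L0}; idom=L0

idom(L4) = L0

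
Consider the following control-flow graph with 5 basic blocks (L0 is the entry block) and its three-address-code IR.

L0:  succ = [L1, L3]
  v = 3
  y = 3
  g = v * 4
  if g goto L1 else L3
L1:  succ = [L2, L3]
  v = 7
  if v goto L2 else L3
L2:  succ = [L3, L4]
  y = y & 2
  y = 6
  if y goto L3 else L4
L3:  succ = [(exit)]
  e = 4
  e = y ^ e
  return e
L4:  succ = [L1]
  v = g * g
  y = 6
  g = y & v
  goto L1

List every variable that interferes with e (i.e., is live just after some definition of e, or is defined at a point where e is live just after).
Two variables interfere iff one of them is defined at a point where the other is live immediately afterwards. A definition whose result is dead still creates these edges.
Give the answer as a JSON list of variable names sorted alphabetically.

def/use:
  L0 def {g,v,y} use ∅
  L1 def {v} use ∅
  L2 def {y} use {y}
  L3 def {e} use {y}
  L4 def {g,v,y} use {g}

Liveness:
  L0: in=∅ out={g,y}
  L1: in={g,y} out={g,y}
  L2: in={g,y} out={g,y}
  L3: in={y} out=∅
  L4: in={g} out={g,y}

Interfere edges:
  e↔{y}
  g↔{v,y}
  v↔{g,y}
  y↔{e,g,v}

N(e) = ["y"]

Answer: ["y"]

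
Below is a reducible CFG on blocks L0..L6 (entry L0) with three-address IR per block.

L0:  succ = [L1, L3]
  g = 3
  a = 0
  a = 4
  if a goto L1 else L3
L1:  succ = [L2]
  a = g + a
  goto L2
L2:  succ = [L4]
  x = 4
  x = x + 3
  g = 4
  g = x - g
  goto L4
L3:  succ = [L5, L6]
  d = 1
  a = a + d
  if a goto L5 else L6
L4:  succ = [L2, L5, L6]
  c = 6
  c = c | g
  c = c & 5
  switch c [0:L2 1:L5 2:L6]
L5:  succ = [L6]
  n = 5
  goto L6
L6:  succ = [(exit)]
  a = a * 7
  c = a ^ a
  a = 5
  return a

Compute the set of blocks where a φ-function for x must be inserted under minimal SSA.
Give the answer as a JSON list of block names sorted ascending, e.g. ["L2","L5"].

idom tree: L1←L0 L2←L1 L3←L0 L4←L2 L5←L0 L6←L0
Dom at joins:
  L2: preds {L1,L4}: {L0,L1} ∩ {L0,L1,L2,L4} = {L0,L1}; idom=L1
  L5: preds {L3,L4}: {L0,L3} ∩ {L0,L1,L2,L4} = {L0}; idom=L0
  L6: preds {L3,L4,L5}: {L0,L3} ∩ {L0,L1,L2,L4} ∩ {L0,L5} = {L0}; idom=L0

DF walk-up:
  L2←L1: walk · to L1
  L2←L4: walk L4→L2 to L1
  L5←L3: walk L3 to L0
  L5←L4: walk L4→L2→L1 to L0
  L6←L3: walk L3 to L0
  L6←L4: walk L4→L2→L1 to L0
  L6←L5: walk L5 to L0
  L0 → ∅
  L1 → {L5,L6}
  L2 → {L2,L5,L6}
  L3 → {L5,L6}
  L4 → {L2,L5,L6}
  L5 → {L6}
  L6 → ∅

φ for x: defs {L2}
  DF⁺ = {L2,L5,L6}

Answer: ["L2", "L5", "L6"]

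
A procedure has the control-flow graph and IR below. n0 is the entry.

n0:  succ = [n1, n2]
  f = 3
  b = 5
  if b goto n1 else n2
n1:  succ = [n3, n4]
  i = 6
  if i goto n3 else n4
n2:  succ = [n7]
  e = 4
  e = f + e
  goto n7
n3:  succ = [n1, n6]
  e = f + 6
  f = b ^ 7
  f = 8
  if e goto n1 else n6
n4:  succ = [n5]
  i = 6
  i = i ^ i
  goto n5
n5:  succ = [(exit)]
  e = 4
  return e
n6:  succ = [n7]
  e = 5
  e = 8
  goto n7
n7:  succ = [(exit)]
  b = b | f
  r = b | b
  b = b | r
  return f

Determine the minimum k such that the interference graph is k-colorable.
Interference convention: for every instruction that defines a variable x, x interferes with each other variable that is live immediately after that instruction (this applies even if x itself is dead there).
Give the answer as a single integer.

Block summaries:
  n0: def={b,f} ue=∅
  n1: def={i} ue=∅
  n2: def={e} ue={f}
  n3: def={e,f} ue={b,f}
  n4: def={i} ue=∅
  n5: def={e} ue=∅
  n6: def={e} ue=∅
  n7: def={b,r} ue={b,f}

Live sets:
  n0 li=∅ lo={b,f}
  n1 li={b,f} lo={b,f}
  n2 li={b,f} lo={b,f}
  n3 li={b,f} lo={b,f}
  n4 li=∅ lo=∅
  n5 li=∅ lo=∅
  n6 li={b,f} lo={b,f}
  n7 li={b,f} lo=∅

Interference:
  b↔{e,f,i,r}
  e↔{b,f}
  f↔{b,e,i,r}
  i↔{b,f}
  r↔{b,f}

Chromatic number:
  clique {b,e,f} ⇒ need ≥ 3
  assign b→c0 e→c2 f→c1 i→c2 r→c2 — no edge inside a register ⇒ χ ≤ 3
  χ = 3

Answer: 3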